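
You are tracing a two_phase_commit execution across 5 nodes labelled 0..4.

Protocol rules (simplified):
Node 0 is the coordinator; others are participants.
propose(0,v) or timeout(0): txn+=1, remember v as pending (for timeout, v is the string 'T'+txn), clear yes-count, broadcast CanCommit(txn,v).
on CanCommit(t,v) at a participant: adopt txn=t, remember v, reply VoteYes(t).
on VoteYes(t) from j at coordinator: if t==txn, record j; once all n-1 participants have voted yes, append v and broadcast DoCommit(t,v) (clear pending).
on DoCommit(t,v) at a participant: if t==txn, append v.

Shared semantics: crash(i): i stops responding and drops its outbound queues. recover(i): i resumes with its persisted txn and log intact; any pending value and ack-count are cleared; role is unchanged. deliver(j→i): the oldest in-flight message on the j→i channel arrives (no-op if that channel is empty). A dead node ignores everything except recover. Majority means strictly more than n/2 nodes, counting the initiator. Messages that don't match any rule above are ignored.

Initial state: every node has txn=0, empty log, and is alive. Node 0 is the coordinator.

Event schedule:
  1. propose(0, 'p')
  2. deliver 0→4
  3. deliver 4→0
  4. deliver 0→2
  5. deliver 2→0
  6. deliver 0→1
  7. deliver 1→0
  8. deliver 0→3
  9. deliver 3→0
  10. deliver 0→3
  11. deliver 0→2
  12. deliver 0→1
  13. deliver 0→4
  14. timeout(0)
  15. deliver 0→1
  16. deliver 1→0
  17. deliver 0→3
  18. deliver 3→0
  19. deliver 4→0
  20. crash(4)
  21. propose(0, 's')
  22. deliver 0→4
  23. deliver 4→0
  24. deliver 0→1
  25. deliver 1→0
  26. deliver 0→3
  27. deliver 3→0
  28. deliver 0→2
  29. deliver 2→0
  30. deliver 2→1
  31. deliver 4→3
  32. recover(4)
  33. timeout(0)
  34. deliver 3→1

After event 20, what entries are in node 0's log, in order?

after 1 — propose(0,'p'): n0:coor/t1/[-]
after 2 — deliver 0→4: n4:part/t1/[-]
after 3 — deliver 4→0: ·
after 4 — deliver 0→2: n2:part/t1/[-]
after 5 — deliver 2→0: ·
after 6 — deliver 0→1: n1:part/t1/[-]
after 7 — deliver 1→0: ·
after 8 — deliver 0→3: n3:part/t1/[-]
after 9 — deliver 3→0: n0:coor/t1/[p]
after 10 — deliver 0→3: n3:part/t1/[p]
after 11 — deliver 0→2: n2:part/t1/[p]
after 12 — deliver 0→1: n1:part/t1/[p]
after 13 — deliver 0→4: n4:part/t1/[p]
after 14 — timeout(0): n0:coor/t2/[p]
after 15 — deliver 0→1: n1:part/t2/[p]
after 16 — deliver 1→0: ·
after 17 — deliver 0→3: n3:part/t2/[p]
after 18 — deliver 3→0: ·
after 19 — deliver 4→0: ·
after 20 — crash(4): n4:✗part/t1/[p]

p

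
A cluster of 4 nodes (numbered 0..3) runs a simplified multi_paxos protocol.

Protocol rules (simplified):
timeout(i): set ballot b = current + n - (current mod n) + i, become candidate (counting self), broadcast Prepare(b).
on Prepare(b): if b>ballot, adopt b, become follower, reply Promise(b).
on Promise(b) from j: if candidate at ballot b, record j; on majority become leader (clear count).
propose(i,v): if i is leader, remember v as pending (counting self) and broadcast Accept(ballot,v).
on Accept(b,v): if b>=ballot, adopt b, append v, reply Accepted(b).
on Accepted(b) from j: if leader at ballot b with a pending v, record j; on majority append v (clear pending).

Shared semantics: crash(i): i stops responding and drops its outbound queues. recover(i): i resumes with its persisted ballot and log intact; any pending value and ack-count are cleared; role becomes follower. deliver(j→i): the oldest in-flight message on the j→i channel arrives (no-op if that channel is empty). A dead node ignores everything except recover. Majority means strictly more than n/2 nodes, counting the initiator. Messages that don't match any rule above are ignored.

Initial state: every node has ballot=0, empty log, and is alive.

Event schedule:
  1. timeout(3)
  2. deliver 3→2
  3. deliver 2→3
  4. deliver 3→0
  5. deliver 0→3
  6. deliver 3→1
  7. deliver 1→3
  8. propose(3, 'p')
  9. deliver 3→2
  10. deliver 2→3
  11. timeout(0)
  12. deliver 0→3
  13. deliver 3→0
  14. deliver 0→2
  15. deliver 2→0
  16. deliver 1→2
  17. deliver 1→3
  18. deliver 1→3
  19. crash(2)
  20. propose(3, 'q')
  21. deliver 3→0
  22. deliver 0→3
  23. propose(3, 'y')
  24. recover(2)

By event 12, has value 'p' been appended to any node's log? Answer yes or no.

yes

1. timeout(3):  <3:cand b7 ->
2. deliver 3→2:  <2:foll b7 ->
3. deliver 2→3:  nop
4. deliver 3→0:  <0:foll b7 ->
5. deliver 0→3:  <3:lead b7 ->
6. deliver 3→1:  <1:foll b7 ->
7. deliver 1→3:  nop
8. propose(3,'p'):  nop
9. deliver 3→2:  <2:foll b7 p>
10. deliver 2→3:  nop
11. timeout(0):  <0:cand b8 ->
12. deliver 0→3:  <3:foll b8 ->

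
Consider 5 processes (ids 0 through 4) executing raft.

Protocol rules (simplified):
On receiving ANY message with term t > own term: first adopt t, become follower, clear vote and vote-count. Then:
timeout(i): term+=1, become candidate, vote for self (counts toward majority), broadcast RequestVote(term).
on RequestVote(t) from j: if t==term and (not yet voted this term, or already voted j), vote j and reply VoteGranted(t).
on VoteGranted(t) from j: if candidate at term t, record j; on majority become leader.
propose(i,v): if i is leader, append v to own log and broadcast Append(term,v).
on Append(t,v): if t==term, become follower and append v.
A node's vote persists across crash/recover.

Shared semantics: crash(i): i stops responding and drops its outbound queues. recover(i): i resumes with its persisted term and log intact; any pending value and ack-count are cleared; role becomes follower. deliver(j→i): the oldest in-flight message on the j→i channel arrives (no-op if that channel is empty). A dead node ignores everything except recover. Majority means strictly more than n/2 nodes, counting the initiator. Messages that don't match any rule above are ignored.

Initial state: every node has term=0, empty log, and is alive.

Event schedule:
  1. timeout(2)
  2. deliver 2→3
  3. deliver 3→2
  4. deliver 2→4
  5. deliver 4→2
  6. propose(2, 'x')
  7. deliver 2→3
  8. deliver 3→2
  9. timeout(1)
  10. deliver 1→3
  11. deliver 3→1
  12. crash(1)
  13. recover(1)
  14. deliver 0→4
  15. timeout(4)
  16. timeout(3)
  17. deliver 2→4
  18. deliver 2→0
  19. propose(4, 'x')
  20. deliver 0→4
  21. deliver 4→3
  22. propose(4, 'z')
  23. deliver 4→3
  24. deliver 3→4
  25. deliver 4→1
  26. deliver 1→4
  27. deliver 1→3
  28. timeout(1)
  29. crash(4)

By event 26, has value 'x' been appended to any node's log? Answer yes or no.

[1] timeout(2) → N2(cand t1 [-])
[2] deliver 2→3 → N3(foll t1 [-])
[3] deliver 3→2 → ∅
[4] deliver 2→4 → N4(foll t1 [-])
[5] deliver 4→2 → N2(lead t1 [-])
[6] propose(2,'x') → N2(lead t1 [x])
[7] deliver 2→3 → N3(foll t1 [x])
[8] deliver 3→2 → ∅
[9] timeout(1) → N1(cand t1 [-])
[10] deliver 1→3 → ∅
[11] deliver 3→1 → ∅
[12] crash(1) → N1(✗cand t1 [-])
[13] recover(1) → N1(foll t1 [-])
[14] deliver 0→4 → ∅
[15] timeout(4) → N4(cand t2 [-])
[16] timeout(3) → N3(cand t2 [x])
[17] deliver 2→4 → ∅
[18] deliver 2→0 → N0(foll t1 [-])
[19] propose(4,'x') → ∅
[20] deliver 0→4 → ∅
[21] deliver 4→3 → ∅
[22] propose(4,'z') → ∅
[23] deliver 4→3 → ∅
[24] deliver 3→4 → ∅
[25] deliver 4→1 → N1(foll t2 [-])
[26] deliver 1→4 → ∅

yes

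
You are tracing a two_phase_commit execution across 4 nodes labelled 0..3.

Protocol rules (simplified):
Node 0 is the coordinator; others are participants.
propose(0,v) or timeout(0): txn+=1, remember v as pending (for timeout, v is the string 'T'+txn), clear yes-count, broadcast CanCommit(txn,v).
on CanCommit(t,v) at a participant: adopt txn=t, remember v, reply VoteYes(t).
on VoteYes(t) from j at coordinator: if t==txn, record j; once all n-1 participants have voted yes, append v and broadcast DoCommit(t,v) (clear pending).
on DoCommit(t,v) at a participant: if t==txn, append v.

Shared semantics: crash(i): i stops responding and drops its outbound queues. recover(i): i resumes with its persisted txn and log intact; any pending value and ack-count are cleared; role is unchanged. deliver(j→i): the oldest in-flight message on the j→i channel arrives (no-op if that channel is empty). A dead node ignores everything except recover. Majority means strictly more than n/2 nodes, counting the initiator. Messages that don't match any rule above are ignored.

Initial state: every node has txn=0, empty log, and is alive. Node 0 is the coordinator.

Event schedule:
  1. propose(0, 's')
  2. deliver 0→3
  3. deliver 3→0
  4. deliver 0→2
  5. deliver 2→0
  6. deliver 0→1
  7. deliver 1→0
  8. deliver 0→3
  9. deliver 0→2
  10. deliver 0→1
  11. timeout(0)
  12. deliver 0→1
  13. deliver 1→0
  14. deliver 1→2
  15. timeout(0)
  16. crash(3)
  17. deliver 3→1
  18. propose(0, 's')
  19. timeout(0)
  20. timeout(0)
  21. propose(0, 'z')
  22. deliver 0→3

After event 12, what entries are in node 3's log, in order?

e1 propose(0,'s'): 0[coor,t=1,-]
e2 deliver 0→3: 3[part,t=1,-]
e3 deliver 3→0: ·
e4 deliver 0→2: 2[part,t=1,-]
e5 deliver 2→0: ·
e6 deliver 0→1: 1[part,t=1,-]
e7 deliver 1→0: 0[coor,t=1,s]
e8 deliver 0→3: 3[part,t=1,s]
e9 deliver 0→2: 2[part,t=1,s]
e10 deliver 0→1: 1[part,t=1,s]
e11 timeout(0): 0[coor,t=2,s]
e12 deliver 0→1: 1[part,t=2,s]

s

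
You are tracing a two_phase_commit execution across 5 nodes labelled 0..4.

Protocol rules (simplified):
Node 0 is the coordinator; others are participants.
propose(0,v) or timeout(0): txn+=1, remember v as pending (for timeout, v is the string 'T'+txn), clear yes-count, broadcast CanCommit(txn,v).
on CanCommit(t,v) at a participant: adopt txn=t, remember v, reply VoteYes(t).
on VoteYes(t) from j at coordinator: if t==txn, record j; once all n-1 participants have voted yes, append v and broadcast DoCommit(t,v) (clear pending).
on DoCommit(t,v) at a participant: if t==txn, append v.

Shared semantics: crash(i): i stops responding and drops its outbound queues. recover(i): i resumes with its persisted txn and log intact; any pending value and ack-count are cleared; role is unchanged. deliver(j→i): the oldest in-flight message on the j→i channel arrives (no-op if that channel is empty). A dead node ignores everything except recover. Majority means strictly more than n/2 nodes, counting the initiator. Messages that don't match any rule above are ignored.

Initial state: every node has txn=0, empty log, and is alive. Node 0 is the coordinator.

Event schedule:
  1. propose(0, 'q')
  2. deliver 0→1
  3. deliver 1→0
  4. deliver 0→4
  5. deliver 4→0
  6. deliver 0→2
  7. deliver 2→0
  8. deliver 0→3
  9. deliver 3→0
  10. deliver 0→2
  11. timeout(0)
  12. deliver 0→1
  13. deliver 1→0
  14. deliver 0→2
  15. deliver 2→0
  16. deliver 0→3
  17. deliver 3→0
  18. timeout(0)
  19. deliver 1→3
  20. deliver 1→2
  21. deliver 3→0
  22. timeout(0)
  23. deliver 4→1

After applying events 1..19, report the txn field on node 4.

e1 propose(0,'q'): 0[coor,t=1,-]
e2 deliver 0→1: 1[part,t=1,-]
e3 deliver 1→0: ·
e4 deliver 0→4: 4[part,t=1,-]
e5 deliver 4→0: ·
e6 deliver 0→2: 2[part,t=1,-]
e7 deliver 2→0: ·
e8 deliver 0→3: 3[part,t=1,-]
e9 deliver 3→0: 0[coor,t=1,q]
e10 deliver 0→2: 2[part,t=1,q]
e11 timeout(0): 0[coor,t=2,q]
e12 deliver 0→1: 1[part,t=1,q]
e13 deliver 1→0: ·
e14 deliver 0→2: 2[part,t=2,q]
e15 deliver 2→0: ·
e16 deliver 0→3: 3[part,t=1,q]
e17 deliver 3→0: ·
e18 timeout(0): 0[coor,t=3,q]
e19 deliver 1→3: ·

1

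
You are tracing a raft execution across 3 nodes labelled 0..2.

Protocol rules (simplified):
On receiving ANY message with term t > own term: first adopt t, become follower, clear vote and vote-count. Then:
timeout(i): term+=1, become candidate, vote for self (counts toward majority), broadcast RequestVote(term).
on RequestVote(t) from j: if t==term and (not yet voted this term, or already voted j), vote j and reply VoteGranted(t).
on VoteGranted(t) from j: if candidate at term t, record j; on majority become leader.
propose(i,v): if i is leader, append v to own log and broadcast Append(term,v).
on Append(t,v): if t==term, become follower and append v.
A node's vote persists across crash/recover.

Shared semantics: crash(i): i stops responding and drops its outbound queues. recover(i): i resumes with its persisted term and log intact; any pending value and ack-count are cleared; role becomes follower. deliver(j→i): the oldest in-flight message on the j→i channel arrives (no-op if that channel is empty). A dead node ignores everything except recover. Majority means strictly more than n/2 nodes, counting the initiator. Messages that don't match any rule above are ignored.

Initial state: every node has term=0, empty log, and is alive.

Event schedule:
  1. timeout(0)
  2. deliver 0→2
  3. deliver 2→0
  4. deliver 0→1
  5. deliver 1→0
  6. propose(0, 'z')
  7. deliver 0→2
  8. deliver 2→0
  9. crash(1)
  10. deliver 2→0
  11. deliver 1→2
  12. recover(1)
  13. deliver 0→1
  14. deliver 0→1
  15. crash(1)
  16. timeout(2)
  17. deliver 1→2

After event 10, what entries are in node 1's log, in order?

empty

after 1 — timeout(0): n0:cand/t1/[-]
after 2 — deliver 0→2: n2:foll/t1/[-]
after 3 — deliver 2→0: n0:lead/t1/[-]
after 4 — deliver 0→1: n1:foll/t1/[-]
after 5 — deliver 1→0: ·
after 6 — propose(0,'z'): n0:lead/t1/[z]
after 7 — deliver 0→2: n2:foll/t1/[z]
after 8 — deliver 2→0: ·
after 9 — crash(1): n1:✗foll/t1/[-]
after 10 — deliver 2→0: ·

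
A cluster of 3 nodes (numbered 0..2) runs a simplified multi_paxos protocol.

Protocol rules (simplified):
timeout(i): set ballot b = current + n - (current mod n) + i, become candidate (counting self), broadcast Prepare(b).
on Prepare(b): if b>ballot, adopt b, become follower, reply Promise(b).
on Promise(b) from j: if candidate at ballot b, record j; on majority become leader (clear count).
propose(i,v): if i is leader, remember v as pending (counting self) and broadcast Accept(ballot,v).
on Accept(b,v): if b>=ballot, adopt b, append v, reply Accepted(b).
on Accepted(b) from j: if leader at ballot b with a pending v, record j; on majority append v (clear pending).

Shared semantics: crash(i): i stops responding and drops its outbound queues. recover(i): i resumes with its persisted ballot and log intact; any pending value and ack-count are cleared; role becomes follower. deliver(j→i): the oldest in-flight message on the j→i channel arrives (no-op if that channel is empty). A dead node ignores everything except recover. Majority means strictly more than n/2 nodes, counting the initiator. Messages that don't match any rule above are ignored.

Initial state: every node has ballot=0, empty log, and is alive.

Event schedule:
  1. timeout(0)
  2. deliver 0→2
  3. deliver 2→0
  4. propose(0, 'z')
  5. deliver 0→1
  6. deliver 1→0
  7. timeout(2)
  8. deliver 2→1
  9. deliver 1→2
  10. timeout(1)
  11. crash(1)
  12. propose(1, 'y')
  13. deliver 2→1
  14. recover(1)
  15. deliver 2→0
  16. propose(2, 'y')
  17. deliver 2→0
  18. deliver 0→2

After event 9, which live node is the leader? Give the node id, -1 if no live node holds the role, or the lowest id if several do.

1. timeout(0):  <0:cand b3 ->
2. deliver 0→2:  <2:foll b3 ->
3. deliver 2→0:  <0:lead b3 ->
4. propose(0,'z'):  nop
5. deliver 0→1:  <1:foll b3 ->
6. deliver 1→0:  nop
7. timeout(2):  <2:cand b8 ->
8. deliver 2→1:  <1:foll b8 ->
9. deliver 1→2:  <2:lead b8 ->

0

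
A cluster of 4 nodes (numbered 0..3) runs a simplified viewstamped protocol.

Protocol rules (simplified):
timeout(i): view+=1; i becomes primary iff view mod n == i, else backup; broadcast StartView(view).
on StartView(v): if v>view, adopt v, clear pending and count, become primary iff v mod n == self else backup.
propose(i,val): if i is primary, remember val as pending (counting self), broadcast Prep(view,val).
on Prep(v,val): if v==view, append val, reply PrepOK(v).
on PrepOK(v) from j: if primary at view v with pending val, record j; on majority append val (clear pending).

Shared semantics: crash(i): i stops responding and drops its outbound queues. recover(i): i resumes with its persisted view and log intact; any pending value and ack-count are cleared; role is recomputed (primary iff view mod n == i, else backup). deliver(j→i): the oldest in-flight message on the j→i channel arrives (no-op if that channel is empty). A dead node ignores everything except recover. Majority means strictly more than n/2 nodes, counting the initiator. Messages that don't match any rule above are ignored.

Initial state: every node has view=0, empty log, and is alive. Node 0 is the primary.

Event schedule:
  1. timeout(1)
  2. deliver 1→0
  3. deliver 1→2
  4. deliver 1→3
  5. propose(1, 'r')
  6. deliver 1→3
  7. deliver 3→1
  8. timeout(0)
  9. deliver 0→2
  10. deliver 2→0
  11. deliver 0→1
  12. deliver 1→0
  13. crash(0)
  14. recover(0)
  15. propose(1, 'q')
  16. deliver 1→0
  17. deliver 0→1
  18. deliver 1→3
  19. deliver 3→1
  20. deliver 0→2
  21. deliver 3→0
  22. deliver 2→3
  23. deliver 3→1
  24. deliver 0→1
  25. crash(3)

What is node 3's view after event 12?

1

e1 timeout(1): 1[prim,v=1,-]
e2 deliver 1→0: 0[back,v=1,-]
e3 deliver 1→2: 2[back,v=1,-]
e4 deliver 1→3: 3[back,v=1,-]
e5 propose(1,'r'): ·
e6 deliver 1→3: 3[back,v=1,r]
e7 deliver 3→1: ·
e8 timeout(0): 0[back,v=2,-]
e9 deliver 0→2: 2[prim,v=2,-]
e10 deliver 2→0: ·
e11 deliver 0→1: 1[back,v=2,-]
e12 deliver 1→0: ·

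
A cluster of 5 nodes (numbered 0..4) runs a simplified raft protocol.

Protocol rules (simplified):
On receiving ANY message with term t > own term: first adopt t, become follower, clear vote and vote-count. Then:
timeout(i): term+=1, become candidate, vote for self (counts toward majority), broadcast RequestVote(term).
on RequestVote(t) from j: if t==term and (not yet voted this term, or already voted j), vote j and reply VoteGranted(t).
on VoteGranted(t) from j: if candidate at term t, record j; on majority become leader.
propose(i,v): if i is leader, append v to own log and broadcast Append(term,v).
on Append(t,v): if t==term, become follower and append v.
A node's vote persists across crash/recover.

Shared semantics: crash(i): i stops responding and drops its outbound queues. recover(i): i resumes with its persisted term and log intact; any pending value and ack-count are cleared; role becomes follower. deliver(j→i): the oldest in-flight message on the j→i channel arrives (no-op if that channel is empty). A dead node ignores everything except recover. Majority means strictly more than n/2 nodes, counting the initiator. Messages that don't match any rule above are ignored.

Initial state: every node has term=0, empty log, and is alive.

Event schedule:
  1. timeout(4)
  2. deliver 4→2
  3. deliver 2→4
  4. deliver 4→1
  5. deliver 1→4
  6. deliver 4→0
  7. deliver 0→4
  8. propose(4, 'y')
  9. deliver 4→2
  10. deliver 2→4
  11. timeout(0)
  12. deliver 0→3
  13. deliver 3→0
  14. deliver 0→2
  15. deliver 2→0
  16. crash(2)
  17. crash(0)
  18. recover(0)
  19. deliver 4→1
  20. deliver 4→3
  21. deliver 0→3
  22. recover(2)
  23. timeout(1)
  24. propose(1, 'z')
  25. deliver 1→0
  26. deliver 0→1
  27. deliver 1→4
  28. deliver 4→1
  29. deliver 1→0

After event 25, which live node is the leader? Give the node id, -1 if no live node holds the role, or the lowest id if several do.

[1] timeout(4) → N4(cand t1 [-])
[2] deliver 4→2 → N2(foll t1 [-])
[3] deliver 2→4 → ∅
[4] deliver 4→1 → N1(foll t1 [-])
[5] deliver 1→4 → N4(lead t1 [-])
[6] deliver 4→0 → N0(foll t1 [-])
[7] deliver 0→4 → ∅
[8] propose(4,'y') → N4(lead t1 [y])
[9] deliver 4→2 → N2(foll t1 [y])
[10] deliver 2→4 → ∅
[11] timeout(0) → N0(cand t2 [-])
[12] deliver 0→3 → N3(foll t2 [-])
[13] deliver 3→0 → ∅
[14] deliver 0→2 → N2(foll t2 [y])
[15] deliver 2→0 → N0(lead t2 [-])
[16] crash(2) → N2(✗foll t2 [y])
[17] crash(0) → N0(✗lead t2 [-])
[18] recover(0) → N0(foll t2 [-])
[19] deliver 4→1 → N1(foll t1 [y])
[20] deliver 4→3 → ∅
[21] deliver 0→3 → ∅
[22] recover(2) → N2(foll t2 [y])
[23] timeout(1) → N1(cand t2 [y])
[24] propose(1,'z') → ∅
[25] deliver 1→0 → ∅

4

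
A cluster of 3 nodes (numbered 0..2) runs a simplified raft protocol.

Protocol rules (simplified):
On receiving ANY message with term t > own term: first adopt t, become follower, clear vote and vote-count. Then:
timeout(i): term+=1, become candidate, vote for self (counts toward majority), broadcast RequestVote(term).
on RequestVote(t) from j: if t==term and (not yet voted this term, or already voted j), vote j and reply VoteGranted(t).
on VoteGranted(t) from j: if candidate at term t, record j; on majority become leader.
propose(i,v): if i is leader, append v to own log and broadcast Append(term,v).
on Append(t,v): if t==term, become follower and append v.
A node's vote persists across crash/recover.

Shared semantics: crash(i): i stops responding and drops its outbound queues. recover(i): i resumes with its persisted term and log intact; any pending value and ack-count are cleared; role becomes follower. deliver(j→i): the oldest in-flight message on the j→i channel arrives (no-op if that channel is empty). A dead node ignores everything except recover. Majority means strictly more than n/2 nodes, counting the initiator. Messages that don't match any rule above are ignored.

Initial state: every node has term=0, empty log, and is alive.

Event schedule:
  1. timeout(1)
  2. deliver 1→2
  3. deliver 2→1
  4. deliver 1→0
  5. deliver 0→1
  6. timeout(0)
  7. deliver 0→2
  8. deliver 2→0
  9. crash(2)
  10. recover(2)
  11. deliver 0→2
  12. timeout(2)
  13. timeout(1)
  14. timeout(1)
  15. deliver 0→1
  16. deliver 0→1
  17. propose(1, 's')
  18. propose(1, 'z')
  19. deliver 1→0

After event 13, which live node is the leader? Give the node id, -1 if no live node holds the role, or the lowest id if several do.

e1 timeout(1): 1[cand,t=1,-]
e2 deliver 1→2: 2[foll,t=1,-]
e3 deliver 2→1: 1[lead,t=1,-]
e4 deliver 1→0: 0[foll,t=1,-]
e5 deliver 0→1: ·
e6 timeout(0): 0[cand,t=2,-]
e7 deliver 0→2: 2[foll,t=2,-]
e8 deliver 2→0: 0[lead,t=2,-]
e9 crash(2): 2[✗foll,t=2,-]
e10 recover(2): 2[foll,t=2,-]
e11 deliver 0→2: ·
e12 timeout(2): 2[cand,t=3,-]
e13 timeout(1): 1[cand,t=2,-]

0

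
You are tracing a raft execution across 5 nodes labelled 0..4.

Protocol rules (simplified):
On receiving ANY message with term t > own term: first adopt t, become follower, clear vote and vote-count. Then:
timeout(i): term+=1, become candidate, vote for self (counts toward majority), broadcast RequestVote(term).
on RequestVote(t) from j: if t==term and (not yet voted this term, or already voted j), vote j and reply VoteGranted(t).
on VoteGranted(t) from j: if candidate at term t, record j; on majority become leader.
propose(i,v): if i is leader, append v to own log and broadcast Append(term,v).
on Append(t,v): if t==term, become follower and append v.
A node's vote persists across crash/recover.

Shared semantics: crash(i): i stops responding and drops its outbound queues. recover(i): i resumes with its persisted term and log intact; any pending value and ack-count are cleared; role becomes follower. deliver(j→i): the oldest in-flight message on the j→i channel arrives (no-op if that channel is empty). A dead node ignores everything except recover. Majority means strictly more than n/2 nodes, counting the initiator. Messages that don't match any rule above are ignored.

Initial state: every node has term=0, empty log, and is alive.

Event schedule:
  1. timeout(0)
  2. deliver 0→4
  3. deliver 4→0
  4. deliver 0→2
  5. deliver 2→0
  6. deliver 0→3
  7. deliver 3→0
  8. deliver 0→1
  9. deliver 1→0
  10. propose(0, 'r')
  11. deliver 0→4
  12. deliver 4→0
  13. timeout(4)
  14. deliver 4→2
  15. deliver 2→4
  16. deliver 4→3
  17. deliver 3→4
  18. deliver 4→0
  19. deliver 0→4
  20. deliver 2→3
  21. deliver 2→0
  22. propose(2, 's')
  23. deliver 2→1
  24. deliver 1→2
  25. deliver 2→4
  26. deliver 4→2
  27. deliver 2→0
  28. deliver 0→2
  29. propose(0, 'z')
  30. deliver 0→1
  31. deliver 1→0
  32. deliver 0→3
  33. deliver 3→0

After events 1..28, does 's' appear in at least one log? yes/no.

no

[1] timeout(0) → N0(cand t1 [-])
[2] deliver 0→4 → N4(foll t1 [-])
[3] deliver 4→0 → ∅
[4] deliver 0→2 → N2(foll t1 [-])
[5] deliver 2→0 → N0(lead t1 [-])
[6] deliver 0→3 → N3(foll t1 [-])
[7] deliver 3→0 → ∅
[8] deliver 0→1 → N1(foll t1 [-])
[9] deliver 1→0 → ∅
[10] propose(0,'r') → N0(lead t1 [r])
[11] deliver 0→4 → N4(foll t1 [r])
[12] deliver 4→0 → ∅
[13] timeout(4) → N4(cand t2 [r])
[14] deliver 4→2 → N2(foll t2 [-])
[15] deliver 2→4 → ∅
[16] deliver 4→3 → N3(foll t2 [-])
[17] deliver 3→4 → N4(lead t2 [r])
[18] deliver 4→0 → N0(foll t2 [r])
[19] deliver 0→4 → ∅
[20] deliver 2→3 → ∅
[21] deliver 2→0 → ∅
[22] propose(2,'s') → ∅
[23] deliver 2→1 → ∅
[24] deliver 1→2 → ∅
[25] deliver 2→4 → ∅
[26] deliver 4→2 → ∅
[27] deliver 2→0 → ∅
[28] deliver 0→2 → ∅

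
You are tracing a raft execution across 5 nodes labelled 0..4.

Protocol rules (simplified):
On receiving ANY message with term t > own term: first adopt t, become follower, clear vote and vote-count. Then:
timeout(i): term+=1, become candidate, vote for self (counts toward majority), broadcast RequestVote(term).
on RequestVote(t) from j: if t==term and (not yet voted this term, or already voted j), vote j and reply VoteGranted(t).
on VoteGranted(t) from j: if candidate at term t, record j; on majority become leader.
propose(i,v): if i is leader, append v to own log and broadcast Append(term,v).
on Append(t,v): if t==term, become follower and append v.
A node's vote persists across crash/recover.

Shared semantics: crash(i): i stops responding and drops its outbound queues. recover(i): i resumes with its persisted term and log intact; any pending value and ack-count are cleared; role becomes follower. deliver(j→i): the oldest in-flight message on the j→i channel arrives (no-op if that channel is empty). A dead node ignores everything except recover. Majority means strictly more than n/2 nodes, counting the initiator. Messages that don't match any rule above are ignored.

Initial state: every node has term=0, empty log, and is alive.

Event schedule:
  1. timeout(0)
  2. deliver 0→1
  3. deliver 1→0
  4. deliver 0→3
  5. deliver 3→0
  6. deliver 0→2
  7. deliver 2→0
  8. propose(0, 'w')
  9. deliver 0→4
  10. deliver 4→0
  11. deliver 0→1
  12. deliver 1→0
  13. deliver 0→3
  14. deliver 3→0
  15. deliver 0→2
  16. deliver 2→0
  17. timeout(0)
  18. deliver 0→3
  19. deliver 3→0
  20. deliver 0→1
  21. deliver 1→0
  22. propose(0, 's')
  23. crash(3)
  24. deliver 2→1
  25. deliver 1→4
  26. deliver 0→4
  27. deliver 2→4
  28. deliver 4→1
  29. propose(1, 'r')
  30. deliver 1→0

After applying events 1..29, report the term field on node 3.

1. timeout(0):  <0:cand t1 ->
2. deliver 0→1:  <1:foll t1 ->
3. deliver 1→0:  nop
4. deliver 0→3:  <3:foll t1 ->
5. deliver 3→0:  <0:lead t1 ->
6. deliver 0→2:  <2:foll t1 ->
7. deliver 2→0:  nop
8. propose(0,'w'):  <0:lead t1 w>
9. deliver 0→4:  <4:foll t1 ->
10. deliver 4→0:  nop
11. deliver 0→1:  <1:foll t1 w>
12. deliver 1→0:  nop
13. deliver 0→3:  <3:foll t1 w>
14. deliver 3→0:  nop
15. deliver 0→2:  <2:foll t1 w>
16. deliver 2→0:  nop
17. timeout(0):  <0:cand t2 w>
18. deliver 0→3:  <3:foll t2 w>
19. deliver 3→0:  nop
20. deliver 0→1:  <1:foll t2 w>
21. deliver 1→0:  <0:lead t2 w>
22. propose(0,'s'):  <0:lead t2 w,s>
23. crash(3):  <3:✗foll t2 w>
24. deliver 2→1:  nop
25. deliver 1→4:  nop
26. deliver 0→4:  <4:foll t1 w>
27. deliver 2→4:  nop
28. deliver 4→1:  nop
29. propose(1,'r'):  nop

2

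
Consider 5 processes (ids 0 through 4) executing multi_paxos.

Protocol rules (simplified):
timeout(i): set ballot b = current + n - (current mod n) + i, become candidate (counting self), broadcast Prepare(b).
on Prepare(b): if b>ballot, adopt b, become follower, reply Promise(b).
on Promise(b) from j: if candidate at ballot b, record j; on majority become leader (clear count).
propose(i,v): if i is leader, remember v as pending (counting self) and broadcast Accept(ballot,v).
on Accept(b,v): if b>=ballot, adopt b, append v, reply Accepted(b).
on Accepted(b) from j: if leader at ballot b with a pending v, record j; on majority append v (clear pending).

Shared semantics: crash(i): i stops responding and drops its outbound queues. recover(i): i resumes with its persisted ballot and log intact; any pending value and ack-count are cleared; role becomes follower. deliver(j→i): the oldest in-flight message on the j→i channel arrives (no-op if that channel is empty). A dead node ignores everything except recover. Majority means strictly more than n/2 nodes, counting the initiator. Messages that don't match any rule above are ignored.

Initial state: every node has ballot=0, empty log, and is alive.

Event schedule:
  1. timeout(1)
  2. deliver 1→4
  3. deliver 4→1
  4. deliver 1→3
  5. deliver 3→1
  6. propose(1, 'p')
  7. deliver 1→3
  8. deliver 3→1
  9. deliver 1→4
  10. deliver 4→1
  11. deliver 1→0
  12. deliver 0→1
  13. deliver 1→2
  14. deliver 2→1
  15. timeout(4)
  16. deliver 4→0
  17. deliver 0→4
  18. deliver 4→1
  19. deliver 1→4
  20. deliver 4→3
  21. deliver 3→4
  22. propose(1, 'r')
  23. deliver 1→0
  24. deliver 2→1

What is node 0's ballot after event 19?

step 1 timeout(1): 1={cand,b=6,log=-}
step 2 deliver 1→4: 4={foll,b=6,log=-}
step 3 deliver 4→1: —
step 4 deliver 1→3: 3={foll,b=6,log=-}
step 5 deliver 3→1: 1={lead,b=6,log=-}
step 6 propose(1,'p'): —
step 7 deliver 1→3: 3={foll,b=6,log=p}
step 8 deliver 3→1: —
step 9 deliver 1→4: 4={foll,b=6,log=p}
step 10 deliver 4→1: 1={lead,b=6,log=p}
step 11 deliver 1→0: 0={foll,b=6,log=-}
step 12 deliver 0→1: —
step 13 deliver 1→2: 2={foll,b=6,log=-}
step 14 deliver 2→1: —
step 15 timeout(4): 4={cand,b=14,log=p}
step 16 deliver 4→0: 0={foll,b=14,log=-}
step 17 deliver 0→4: —
step 18 deliver 4→1: 1={foll,b=14,log=p}
step 19 deliver 1→4: 4={lead,b=14,log=p}

14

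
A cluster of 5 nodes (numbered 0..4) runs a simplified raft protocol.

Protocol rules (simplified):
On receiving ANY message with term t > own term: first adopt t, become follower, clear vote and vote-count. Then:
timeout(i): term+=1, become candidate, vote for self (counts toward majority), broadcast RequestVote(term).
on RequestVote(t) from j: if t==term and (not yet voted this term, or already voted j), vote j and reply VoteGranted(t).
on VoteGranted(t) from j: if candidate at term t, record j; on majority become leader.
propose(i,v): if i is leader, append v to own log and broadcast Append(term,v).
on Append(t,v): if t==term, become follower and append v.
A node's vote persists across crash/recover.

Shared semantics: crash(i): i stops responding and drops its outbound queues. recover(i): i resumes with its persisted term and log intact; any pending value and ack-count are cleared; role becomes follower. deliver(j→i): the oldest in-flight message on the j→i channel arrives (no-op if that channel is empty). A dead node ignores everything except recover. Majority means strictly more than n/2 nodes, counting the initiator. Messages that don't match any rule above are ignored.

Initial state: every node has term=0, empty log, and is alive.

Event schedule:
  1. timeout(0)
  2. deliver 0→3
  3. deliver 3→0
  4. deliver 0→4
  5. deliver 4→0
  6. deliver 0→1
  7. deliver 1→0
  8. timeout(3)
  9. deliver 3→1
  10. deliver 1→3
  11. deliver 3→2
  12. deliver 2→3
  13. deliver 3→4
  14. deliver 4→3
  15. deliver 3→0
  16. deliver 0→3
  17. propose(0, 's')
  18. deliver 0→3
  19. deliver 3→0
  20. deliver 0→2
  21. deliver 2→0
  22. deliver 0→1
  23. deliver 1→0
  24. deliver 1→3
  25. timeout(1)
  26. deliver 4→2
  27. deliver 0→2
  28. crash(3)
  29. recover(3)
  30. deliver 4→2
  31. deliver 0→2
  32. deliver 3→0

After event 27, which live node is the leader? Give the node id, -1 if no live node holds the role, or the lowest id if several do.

3

after 1 — timeout(0): n0:cand/t1/[-]
after 2 — deliver 0→3: n3:foll/t1/[-]
after 3 — deliver 3→0: ·
after 4 — deliver 0→4: n4:foll/t1/[-]
after 5 — deliver 4→0: n0:lead/t1/[-]
after 6 — deliver 0→1: n1:foll/t1/[-]
after 7 — deliver 1→0: ·
after 8 — timeout(3): n3:cand/t2/[-]
after 9 — deliver 3→1: n1:foll/t2/[-]
after 10 — deliver 1→3: ·
after 11 — deliver 3→2: n2:foll/t2/[-]
after 12 — deliver 2→3: n3:lead/t2/[-]
after 13 — deliver 3→4: n4:foll/t2/[-]
after 14 — deliver 4→3: ·
after 15 — deliver 3→0: n0:foll/t2/[-]
after 16 — deliver 0→3: ·
after 17 — propose(0,'s'): ·
after 18 — deliver 0→3: ·
after 19 — deliver 3→0: ·
after 20 — deliver 0→2: ·
after 21 — deliver 2→0: ·
after 22 — deliver 0→1: ·
after 23 — deliver 1→0: ·
after 24 — deliver 1→3: ·
after 25 — timeout(1): n1:cand/t3/[-]
after 26 — deliver 4→2: ·
after 27 — deliver 0→2: ·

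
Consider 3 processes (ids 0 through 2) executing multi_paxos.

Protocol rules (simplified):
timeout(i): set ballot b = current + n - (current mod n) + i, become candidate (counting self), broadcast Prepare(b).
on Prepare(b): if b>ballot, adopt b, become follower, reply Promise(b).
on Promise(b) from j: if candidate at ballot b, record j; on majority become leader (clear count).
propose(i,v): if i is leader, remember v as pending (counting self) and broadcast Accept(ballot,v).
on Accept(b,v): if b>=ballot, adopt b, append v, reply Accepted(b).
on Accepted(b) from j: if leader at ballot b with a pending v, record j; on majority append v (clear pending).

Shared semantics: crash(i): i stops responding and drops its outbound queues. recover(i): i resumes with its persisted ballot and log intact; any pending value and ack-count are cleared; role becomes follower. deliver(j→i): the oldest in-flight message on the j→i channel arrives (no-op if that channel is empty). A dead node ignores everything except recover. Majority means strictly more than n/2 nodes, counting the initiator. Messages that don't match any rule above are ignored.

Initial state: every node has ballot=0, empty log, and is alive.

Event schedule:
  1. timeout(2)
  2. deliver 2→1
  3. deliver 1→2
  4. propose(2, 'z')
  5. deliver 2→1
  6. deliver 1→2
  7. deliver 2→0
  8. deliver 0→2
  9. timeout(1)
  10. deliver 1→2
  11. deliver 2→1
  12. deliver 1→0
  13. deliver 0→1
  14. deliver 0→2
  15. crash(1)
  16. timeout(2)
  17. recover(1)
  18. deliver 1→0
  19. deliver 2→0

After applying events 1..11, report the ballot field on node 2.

1. timeout(2):  <2:cand b5 ->
2. deliver 2→1:  <1:foll b5 ->
3. deliver 1→2:  <2:lead b5 ->
4. propose(2,'z'):  nop
5. deliver 2→1:  <1:foll b5 z>
6. deliver 1→2:  <2:lead b5 z>
7. deliver 2→0:  <0:foll b5 ->
8. deliver 0→2:  nop
9. timeout(1):  <1:cand b7 z>
10. deliver 1→2:  <2:foll b7 z>
11. deliver 2→1:  <1:lead b7 z>

7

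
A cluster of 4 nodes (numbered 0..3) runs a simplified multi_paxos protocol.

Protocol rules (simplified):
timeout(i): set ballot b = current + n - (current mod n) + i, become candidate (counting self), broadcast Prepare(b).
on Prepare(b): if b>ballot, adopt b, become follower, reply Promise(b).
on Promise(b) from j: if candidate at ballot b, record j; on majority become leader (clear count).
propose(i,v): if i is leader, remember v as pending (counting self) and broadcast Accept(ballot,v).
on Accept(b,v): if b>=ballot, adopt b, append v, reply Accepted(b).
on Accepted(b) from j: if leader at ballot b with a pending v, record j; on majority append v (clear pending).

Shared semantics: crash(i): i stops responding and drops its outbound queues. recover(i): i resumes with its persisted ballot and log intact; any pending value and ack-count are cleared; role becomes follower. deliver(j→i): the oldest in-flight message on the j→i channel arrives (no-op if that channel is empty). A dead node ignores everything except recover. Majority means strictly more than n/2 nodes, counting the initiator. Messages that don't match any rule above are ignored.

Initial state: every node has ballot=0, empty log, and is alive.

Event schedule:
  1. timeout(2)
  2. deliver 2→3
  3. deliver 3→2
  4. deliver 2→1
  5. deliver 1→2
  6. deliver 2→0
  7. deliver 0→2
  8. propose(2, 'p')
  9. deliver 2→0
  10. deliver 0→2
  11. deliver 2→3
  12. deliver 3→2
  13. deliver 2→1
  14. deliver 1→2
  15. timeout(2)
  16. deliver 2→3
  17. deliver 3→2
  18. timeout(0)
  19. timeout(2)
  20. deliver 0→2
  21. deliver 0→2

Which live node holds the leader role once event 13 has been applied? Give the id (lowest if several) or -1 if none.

[1] timeout(2) → N2(cand b6 [-])
[2] deliver 2→3 → N3(foll b6 [-])
[3] deliver 3→2 → ∅
[4] deliver 2→1 → N1(foll b6 [-])
[5] deliver 1→2 → N2(lead b6 [-])
[6] deliver 2→0 → N0(foll b6 [-])
[7] deliver 0→2 → ∅
[8] propose(2,'p') → ∅
[9] deliver 2→0 → N0(foll b6 [p])
[10] deliver 0→2 → ∅
[11] deliver 2→3 → N3(foll b6 [p])
[12] deliver 3→2 → N2(lead b6 [p])
[13] deliver 2→1 → N1(foll b6 [p])

2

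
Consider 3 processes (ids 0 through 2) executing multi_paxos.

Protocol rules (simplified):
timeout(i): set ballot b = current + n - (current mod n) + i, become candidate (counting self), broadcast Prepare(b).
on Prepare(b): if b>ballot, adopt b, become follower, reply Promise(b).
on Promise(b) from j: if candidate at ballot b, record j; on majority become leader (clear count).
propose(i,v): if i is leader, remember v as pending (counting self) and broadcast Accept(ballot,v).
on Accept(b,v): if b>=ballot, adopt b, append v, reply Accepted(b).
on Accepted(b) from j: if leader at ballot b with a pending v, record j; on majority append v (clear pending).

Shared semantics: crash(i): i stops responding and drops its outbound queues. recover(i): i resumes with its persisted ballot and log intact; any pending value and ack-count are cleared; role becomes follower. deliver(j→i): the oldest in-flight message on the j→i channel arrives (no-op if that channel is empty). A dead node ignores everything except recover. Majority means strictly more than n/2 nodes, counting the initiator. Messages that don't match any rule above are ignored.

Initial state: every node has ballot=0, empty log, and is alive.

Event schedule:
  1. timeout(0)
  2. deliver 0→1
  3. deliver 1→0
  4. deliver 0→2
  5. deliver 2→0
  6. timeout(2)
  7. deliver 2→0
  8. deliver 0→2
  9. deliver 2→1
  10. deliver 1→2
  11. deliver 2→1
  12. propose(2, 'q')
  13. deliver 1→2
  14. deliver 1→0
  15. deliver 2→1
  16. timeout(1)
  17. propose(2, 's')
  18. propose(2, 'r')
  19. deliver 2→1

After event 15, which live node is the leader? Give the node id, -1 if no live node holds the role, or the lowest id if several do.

[1] timeout(0) → N0(cand b3 [-])
[2] deliver 0→1 → N1(foll b3 [-])
[3] deliver 1→0 → N0(lead b3 [-])
[4] deliver 0→2 → N2(foll b3 [-])
[5] deliver 2→0 → ∅
[6] timeout(2) → N2(cand b8 [-])
[7] deliver 2→0 → N0(foll b8 [-])
[8] deliver 0→2 → N2(lead b8 [-])
[9] deliver 2→1 → N1(foll b8 [-])
[10] deliver 1→2 → ∅
[11] deliver 2→1 → ∅
[12] propose(2,'q') → ∅
[13] deliver 1→2 → ∅
[14] deliver 1→0 → ∅
[15] deliver 2→1 → N1(foll b8 [q])

2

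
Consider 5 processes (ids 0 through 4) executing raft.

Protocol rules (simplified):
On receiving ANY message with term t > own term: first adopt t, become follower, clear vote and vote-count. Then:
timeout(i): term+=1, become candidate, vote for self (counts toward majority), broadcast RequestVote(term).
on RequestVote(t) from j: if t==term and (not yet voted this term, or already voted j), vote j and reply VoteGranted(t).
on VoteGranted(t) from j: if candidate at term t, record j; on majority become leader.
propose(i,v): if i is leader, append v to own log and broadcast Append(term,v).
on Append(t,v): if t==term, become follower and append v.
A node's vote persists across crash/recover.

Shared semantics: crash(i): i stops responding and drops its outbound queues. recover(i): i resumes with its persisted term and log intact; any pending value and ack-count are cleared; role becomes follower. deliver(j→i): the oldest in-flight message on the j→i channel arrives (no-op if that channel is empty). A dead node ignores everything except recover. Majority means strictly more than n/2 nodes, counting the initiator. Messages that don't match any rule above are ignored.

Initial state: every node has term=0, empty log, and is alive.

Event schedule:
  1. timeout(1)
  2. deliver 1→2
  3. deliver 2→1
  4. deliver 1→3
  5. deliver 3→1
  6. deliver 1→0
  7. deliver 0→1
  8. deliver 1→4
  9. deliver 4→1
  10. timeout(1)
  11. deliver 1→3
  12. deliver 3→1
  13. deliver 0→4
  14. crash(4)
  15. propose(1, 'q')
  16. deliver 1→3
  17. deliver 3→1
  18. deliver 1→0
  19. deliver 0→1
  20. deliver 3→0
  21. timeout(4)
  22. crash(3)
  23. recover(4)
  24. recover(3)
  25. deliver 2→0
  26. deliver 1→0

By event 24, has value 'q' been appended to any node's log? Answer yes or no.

no

after 1 — timeout(1): n1:cand/t1/[-]
after 2 — deliver 1→2: n2:foll/t1/[-]
after 3 — deliver 2→1: ·
after 4 — deliver 1→3: n3:foll/t1/[-]
after 5 — deliver 3→1: n1:lead/t1/[-]
after 6 — deliver 1→0: n0:foll/t1/[-]
after 7 — deliver 0→1: ·
after 8 — deliver 1→4: n4:foll/t1/[-]
after 9 — deliver 4→1: ·
after 10 — timeout(1): n1:cand/t2/[-]
after 11 — deliver 1→3: n3:foll/t2/[-]
after 12 — deliver 3→1: ·
after 13 — deliver 0→4: ·
after 14 — crash(4): n4:✗foll/t1/[-]
after 15 — propose(1,'q'): ·
after 16 — deliver 1→3: ·
after 17 — deliver 3→1: ·
after 18 — deliver 1→0: n0:foll/t2/[-]
after 19 — deliver 0→1: n1:lead/t2/[-]
after 20 — deliver 3→0: ·
after 21 — timeout(4): ·
after 22 — crash(3): n3:✗foll/t2/[-]
after 23 — recover(4): n4:foll/t1/[-]
after 24 — recover(3): n3:foll/t2/[-]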